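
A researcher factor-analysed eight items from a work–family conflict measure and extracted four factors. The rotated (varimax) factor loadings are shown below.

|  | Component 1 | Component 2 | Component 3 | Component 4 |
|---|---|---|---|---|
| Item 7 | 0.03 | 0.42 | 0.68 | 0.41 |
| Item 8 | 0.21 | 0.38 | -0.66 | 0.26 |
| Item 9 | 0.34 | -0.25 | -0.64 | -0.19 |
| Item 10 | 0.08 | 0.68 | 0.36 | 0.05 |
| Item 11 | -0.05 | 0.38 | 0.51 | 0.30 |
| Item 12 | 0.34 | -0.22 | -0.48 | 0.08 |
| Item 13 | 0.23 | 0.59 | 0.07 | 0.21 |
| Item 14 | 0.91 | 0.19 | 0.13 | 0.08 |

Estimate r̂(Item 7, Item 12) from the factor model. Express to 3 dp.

r̂ = Σ λ_i·λ_j across factors = (0.03)(0.34) + (0.42)(-0.22) + (0.68)(-0.48) + (0.41)(0.08)
  = +0.0102 -0.0924 -0.3264 +0.0328 = -0.3758

-0.376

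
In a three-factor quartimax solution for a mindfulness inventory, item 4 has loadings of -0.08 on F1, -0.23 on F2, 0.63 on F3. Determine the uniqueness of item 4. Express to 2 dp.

h² = (-0.08)² + (-0.23)² + 0.63² = 0.0064 + 0.0529 + 0.3969 = 0.4562
Uniqueness u² = 1 − h² = 1 − 0.4562 = 0.5438

0.54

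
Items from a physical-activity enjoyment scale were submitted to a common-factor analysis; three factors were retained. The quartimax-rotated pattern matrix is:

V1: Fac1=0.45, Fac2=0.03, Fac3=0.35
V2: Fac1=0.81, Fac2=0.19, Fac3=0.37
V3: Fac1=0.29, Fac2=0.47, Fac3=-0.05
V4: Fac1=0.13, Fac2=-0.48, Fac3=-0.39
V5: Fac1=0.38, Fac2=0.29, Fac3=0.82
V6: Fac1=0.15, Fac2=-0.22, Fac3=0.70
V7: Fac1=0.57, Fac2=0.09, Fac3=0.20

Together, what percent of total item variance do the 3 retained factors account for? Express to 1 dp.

Communalities: 0.3259, 0.8291, 0.3075, 0.3994, 0.9009, 0.5609, 0.3730; Σh² = 3.6967.
Total variance with 7 standardized items is 7, so the solution explains 3.6967/7 = 0.5281 = 52.81%.

52.8%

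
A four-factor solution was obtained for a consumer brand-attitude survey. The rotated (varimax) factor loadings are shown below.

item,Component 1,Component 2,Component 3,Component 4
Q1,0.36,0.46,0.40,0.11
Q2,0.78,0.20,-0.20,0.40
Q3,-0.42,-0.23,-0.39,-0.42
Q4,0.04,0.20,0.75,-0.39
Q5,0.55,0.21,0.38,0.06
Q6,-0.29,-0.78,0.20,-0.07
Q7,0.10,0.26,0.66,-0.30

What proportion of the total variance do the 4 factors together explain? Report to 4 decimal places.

Communalities: 0.5133, 0.8484, 0.5578, 0.7562, 0.4946, 0.7374, 0.6032; Σh² = 4.5109.
Total variance with 7 standardized items is 7, so the solution explains 4.5109/7 = 0.6444.

0.6444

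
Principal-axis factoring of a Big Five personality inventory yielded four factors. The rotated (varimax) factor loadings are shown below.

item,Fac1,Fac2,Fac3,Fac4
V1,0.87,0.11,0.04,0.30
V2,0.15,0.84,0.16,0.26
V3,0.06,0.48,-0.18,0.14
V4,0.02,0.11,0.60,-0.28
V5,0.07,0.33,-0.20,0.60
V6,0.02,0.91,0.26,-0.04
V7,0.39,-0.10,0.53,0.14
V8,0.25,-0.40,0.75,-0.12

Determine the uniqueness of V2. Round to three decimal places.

0.179

h² = 0.15² + 0.84² + 0.16² + 0.26² = 0.0225 + 0.7056 + 0.0256 + 0.0676 = 0.8213
Uniqueness u² = 1 − h² = 1 − 0.8213 = 0.1787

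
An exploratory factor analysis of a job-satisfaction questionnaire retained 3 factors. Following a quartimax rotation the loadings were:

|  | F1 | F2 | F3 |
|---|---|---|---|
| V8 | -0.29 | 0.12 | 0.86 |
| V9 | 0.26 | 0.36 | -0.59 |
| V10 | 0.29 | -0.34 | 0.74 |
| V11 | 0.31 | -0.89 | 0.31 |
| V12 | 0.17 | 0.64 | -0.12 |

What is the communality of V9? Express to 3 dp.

h² = 0.26² + 0.36² + (-0.59)² = 0.0676 + 0.1296 + 0.3481 = 0.5453

0.545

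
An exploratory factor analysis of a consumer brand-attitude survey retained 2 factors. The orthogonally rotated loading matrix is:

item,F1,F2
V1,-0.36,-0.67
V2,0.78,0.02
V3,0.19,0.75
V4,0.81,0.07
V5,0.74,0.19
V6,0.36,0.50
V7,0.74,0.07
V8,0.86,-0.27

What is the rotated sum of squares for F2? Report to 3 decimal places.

1.381

SS loadings for F2 = (-0.67)² + 0.02² + 0.75² + 0.07² + 0.19² + 0.50² + 0.07² + (-0.27)² = 0.4489 + 0.0004 + 0.5625 + 0.0049 + 0.0361 + 0.2500 + 0.0049 + 0.0729 = 1.3806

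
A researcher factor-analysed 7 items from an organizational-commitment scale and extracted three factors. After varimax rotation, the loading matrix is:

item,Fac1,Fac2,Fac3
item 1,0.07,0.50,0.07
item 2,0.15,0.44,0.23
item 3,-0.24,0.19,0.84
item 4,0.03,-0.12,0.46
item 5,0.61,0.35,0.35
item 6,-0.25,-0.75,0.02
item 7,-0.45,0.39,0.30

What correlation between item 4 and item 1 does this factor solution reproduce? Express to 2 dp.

-0.03

r̂ = Σ λ_i·λ_j across factors = (0.03)(0.07) + (-0.12)(0.50) + (0.46)(0.07)
  = +0.0021 -0.0600 +0.0322 = -0.0257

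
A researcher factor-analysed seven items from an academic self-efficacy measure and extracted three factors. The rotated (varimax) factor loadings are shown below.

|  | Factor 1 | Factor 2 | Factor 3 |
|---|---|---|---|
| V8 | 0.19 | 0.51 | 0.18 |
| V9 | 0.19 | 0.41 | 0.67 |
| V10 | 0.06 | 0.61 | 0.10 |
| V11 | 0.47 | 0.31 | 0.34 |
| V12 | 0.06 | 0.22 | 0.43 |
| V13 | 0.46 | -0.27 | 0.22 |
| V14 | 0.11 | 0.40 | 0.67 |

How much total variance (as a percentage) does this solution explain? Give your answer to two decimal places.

Communalities: 0.3286, 0.6531, 0.3857, 0.4326, 0.2369, 0.3329, 0.6210; Σh² = 2.9908.
Total variance with 7 standardized items is 7, so the solution explains 2.9908/7 = 0.4273 = 42.73%.

42.73%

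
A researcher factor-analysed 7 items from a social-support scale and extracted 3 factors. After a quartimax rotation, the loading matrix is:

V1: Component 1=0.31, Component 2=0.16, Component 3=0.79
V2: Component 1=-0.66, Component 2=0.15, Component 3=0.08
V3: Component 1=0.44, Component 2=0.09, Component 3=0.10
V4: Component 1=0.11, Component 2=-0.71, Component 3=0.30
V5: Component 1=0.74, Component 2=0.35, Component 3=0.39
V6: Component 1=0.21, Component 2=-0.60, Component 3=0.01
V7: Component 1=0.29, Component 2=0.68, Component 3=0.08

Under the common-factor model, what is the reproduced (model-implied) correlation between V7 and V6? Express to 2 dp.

-0.35

r̂ = Σ λ_i·λ_j across factors = (0.29)(0.21) + (0.68)(-0.60) + (0.08)(0.01)
  = +0.0609 -0.4080 +0.0008 = -0.3463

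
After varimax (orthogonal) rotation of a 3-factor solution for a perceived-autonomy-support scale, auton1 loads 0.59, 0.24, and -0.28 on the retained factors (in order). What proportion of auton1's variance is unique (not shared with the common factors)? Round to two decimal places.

h² = 0.59² + 0.24² + (-0.28)² = 0.3481 + 0.0576 + 0.0784 = 0.4841
Uniqueness u² = 1 − h² = 1 − 0.4841 = 0.5159

0.52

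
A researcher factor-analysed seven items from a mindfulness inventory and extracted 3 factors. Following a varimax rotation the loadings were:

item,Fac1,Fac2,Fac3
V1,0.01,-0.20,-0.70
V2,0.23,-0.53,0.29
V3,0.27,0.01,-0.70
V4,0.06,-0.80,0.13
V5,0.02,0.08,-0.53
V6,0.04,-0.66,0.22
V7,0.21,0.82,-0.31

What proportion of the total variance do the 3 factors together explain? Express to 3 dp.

Communalities: 0.5301, 0.4179, 0.5630, 0.6605, 0.2877, 0.4856, 0.8126; Σh² = 3.7574.
Total variance with 7 standardized items is 7, so the solution explains 3.7574/7 = 0.5368.

0.537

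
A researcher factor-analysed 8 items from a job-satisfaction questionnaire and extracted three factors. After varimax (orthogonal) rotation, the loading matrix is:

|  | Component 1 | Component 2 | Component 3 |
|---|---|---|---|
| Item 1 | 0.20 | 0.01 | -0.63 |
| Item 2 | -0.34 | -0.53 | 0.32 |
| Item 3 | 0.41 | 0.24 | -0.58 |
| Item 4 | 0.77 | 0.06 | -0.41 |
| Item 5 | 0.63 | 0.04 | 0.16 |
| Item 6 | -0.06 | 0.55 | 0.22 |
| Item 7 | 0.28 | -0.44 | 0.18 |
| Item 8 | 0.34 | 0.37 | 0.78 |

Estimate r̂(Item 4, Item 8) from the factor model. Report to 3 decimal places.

r̂ = Σ λ_i·λ_j across factors = (0.77)(0.34) + (0.06)(0.37) + (-0.41)(0.78)
  = +0.2618 +0.0222 -0.3198 = -0.0358

-0.036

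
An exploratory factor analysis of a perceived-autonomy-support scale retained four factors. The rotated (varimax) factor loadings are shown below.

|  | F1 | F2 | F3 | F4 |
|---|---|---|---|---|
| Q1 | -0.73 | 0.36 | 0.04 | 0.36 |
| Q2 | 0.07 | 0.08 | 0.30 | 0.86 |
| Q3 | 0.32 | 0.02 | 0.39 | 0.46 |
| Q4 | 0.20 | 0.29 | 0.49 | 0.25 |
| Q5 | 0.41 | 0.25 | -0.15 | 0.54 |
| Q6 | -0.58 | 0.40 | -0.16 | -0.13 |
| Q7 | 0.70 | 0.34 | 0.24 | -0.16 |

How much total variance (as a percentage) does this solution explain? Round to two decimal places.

SS loadings by factor: 1.6747, 0.5586, 0.5895, 1.4774; total = 4.3002.
Total variance with 7 standardized items is 7, so the solution explains 4.3002/7 = 0.6143 = 61.43%.

61.43%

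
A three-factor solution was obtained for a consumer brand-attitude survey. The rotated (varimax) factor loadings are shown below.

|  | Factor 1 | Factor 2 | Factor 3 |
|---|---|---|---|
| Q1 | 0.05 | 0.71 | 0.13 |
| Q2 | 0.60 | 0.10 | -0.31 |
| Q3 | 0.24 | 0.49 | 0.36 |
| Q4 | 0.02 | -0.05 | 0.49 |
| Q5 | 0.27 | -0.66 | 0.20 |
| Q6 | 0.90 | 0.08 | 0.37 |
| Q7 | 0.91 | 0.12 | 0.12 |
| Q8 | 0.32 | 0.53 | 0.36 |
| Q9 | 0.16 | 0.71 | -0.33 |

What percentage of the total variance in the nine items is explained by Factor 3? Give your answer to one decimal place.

SS loadings for Factor 3 = 0.13² + (-0.31)² + 0.36² + 0.49² + 0.20² + 0.37² + 0.12² + 0.36² + (-0.33)² = 0.9125
With 9 standardized items, total variance = 9. Proportion = 0.9125/9 = 0.1014 → 10.14%.

10.1%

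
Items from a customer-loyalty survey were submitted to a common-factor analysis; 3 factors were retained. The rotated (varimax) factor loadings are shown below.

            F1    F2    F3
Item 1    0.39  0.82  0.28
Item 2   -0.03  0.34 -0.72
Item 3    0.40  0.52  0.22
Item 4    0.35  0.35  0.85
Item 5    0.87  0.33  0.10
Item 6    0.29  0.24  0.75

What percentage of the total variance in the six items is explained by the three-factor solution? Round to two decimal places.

Communalities: 0.9029, 0.6349, 0.4788, 0.9675, 0.8758, 0.7042; Σh² = 4.5641.
Total variance with 6 standardized items is 6, so the solution explains 4.5641/6 = 0.7607 = 76.07%.

76.07%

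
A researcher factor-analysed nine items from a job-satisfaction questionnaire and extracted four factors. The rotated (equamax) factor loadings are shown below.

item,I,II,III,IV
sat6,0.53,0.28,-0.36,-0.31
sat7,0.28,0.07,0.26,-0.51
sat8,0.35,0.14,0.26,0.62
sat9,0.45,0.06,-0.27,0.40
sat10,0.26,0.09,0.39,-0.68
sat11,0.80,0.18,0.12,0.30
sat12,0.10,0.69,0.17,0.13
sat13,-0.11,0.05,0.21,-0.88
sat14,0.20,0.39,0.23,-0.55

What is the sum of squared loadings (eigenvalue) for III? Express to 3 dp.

0.630

SS loadings for III = (-0.36)² + 0.26² + 0.26² + (-0.27)² + 0.39² + 0.12² + 0.17² + 0.21² + 0.23² = 0.1296 + 0.0676 + 0.0676 + 0.0729 + 0.1521 + 0.0144 + 0.0289 + 0.0441 + 0.0529 = 0.6301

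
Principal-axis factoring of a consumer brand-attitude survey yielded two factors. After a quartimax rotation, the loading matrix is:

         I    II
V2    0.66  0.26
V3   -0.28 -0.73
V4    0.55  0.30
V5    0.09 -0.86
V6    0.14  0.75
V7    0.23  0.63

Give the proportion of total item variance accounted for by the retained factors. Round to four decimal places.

SS loadings by factor: 0.8971, 2.3895; total = 3.2866.
Total variance with 6 standardized items is 6, so the solution explains 3.2866/6 = 0.5478.

0.5478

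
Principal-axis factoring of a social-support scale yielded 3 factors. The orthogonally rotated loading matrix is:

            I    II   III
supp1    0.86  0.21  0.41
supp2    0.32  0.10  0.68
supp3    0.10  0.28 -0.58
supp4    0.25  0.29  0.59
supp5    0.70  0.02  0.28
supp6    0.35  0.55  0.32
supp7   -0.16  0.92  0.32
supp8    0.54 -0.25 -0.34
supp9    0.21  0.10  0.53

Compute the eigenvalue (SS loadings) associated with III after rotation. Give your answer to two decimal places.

SS loadings for III = 0.41² + 0.68² + (-0.58)² + 0.59² + 0.28² + 0.32² + 0.32² + (-0.34)² + 0.53² = 0.1681 + 0.4624 + 0.3364 + 0.3481 + 0.0784 + 0.1024 + 0.1024 + 0.1156 + 0.2809 = 1.9947

1.99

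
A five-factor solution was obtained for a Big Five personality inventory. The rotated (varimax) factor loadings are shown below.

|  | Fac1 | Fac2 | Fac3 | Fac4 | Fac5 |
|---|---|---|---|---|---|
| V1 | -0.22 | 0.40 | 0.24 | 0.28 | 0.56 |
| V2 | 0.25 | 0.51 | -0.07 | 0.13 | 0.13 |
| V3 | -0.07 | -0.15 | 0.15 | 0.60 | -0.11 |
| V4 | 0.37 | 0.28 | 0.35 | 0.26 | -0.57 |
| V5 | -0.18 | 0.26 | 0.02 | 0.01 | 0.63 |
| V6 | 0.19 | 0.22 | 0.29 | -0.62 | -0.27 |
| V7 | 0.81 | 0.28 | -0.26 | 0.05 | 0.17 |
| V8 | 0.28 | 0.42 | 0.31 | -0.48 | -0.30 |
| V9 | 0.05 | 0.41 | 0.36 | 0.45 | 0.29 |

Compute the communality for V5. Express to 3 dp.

h² = (-0.18)² + 0.26² + 0.02² + 0.01² + 0.63² = 0.0324 + 0.0676 + 0.0004 + 0.0001 + 0.3969 = 0.4974

0.497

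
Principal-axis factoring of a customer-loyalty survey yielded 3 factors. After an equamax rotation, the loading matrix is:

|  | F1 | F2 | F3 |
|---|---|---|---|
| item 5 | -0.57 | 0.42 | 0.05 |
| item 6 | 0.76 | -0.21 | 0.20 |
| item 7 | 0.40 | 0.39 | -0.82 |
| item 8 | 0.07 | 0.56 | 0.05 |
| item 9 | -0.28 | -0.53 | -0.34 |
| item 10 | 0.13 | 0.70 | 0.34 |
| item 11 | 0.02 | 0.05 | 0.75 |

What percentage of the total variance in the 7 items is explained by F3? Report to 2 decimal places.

21.59%

SS loadings for F3 = 0.05² + 0.20² + (-0.82)² + 0.05² + (-0.34)² + 0.34² + 0.75² = 1.5111
With 7 standardized items, total variance = 7. Proportion = 1.5111/7 = 0.2159 → 21.59%.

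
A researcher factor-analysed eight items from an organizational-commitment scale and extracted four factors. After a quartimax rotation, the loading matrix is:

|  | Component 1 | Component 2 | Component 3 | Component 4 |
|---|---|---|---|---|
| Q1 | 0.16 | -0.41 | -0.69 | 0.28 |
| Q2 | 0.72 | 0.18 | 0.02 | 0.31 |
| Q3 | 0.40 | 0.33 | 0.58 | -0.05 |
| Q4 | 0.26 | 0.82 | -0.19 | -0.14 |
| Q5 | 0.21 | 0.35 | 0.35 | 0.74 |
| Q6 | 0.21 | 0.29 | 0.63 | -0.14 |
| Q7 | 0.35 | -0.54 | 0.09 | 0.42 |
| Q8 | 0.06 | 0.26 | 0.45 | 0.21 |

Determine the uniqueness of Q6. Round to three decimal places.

h² = 0.21² + 0.29² + 0.63² + (-0.14)² = 0.0441 + 0.0841 + 0.3969 + 0.0196 = 0.5447
Uniqueness u² = 1 − h² = 1 − 0.5447 = 0.4553

0.455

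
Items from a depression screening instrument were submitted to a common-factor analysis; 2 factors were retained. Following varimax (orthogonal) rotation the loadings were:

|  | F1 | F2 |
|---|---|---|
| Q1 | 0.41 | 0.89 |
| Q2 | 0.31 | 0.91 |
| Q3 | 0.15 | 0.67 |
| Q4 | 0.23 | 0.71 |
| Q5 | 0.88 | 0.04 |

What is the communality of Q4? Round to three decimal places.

h² = 0.23² + 0.71² = 0.0529 + 0.5041 = 0.5570

0.557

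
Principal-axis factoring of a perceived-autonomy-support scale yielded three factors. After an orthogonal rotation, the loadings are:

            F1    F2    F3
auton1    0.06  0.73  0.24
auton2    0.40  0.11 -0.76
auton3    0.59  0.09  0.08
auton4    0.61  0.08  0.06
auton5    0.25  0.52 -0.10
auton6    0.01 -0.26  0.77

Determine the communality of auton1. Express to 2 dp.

0.59

h² = 0.06² + 0.73² + 0.24² = 0.0036 + 0.5329 + 0.0576 = 0.5941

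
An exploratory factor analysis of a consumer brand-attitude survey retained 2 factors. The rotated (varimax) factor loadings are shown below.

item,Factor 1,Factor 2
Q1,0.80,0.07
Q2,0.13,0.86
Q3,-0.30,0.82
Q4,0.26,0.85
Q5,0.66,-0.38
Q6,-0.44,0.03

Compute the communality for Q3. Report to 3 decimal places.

h² = (-0.30)² + 0.82² = 0.0900 + 0.6724 = 0.7624

0.762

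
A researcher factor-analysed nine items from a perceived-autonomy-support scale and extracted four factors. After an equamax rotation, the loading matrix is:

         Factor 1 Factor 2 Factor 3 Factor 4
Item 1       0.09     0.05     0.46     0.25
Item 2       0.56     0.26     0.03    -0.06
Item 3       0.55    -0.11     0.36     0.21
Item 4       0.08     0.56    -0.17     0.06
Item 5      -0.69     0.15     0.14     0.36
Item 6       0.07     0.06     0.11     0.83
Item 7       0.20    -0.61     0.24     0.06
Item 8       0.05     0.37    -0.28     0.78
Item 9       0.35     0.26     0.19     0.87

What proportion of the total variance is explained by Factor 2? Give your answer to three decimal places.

0.111

SS loadings for Factor 2 = 0.05² + 0.26² + (-0.11)² + 0.56² + 0.15² + 0.06² + (-0.61)² + 0.37² + 0.26² = 0.9985
Proportion of variance = 0.9985 / 9 = 0.1109.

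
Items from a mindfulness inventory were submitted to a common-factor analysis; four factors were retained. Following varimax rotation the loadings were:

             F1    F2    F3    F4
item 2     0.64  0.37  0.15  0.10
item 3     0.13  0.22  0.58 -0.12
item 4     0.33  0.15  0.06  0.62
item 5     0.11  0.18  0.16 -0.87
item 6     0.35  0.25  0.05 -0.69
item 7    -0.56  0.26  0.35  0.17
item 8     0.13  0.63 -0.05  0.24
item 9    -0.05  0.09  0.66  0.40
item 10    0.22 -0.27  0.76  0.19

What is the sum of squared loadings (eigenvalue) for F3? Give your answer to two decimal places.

1.53

SS loadings for F3 = 0.15² + 0.58² + 0.06² + 0.16² + 0.05² + 0.35² + (-0.05)² + 0.66² + 0.76² = 0.0225 + 0.3364 + 0.0036 + 0.0256 + 0.0025 + 0.1225 + 0.0025 + 0.4356 + 0.5776 = 1.5288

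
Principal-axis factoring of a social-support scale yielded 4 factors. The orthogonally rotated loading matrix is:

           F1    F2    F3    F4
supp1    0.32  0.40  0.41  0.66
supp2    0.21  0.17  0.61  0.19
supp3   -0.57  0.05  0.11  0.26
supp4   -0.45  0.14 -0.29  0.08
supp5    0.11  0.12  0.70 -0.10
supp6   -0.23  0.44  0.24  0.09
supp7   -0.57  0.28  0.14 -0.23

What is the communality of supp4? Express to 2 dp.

0.31

h² = (-0.45)² + 0.14² + (-0.29)² + 0.08² = 0.2025 + 0.0196 + 0.0841 + 0.0064 = 0.3126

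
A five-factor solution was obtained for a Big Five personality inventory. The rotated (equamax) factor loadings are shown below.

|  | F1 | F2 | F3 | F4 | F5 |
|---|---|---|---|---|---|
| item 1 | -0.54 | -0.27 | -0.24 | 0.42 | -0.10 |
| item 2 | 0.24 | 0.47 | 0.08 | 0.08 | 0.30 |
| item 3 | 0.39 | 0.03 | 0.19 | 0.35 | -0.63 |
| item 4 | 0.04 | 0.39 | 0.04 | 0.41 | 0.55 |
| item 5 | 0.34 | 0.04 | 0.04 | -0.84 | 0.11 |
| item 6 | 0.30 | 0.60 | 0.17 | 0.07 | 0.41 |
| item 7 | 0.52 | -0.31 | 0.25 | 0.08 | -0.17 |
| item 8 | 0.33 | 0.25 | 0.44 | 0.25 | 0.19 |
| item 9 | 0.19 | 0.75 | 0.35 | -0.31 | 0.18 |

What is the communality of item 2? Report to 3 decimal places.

0.381

h² = 0.24² + 0.47² + 0.08² + 0.08² + 0.30² = 0.0576 + 0.2209 + 0.0064 + 0.0064 + 0.0900 = 0.3813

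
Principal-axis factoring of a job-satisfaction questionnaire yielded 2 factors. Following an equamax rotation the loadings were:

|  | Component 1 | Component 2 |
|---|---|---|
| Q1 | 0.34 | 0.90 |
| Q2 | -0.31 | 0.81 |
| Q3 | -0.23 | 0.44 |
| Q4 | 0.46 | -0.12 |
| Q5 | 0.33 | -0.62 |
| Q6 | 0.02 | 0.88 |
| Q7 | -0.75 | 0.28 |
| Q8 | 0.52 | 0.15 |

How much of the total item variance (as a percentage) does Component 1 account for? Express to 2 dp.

17.73%

SS loadings for Component 1 = 0.34² + (-0.31)² + (-0.23)² + 0.46² + 0.33² + 0.02² + (-0.75)² + 0.52² = 1.4184
With 8 standardized items, total variance = 8. Proportion = 1.4184/8 = 0.1773 → 17.73%.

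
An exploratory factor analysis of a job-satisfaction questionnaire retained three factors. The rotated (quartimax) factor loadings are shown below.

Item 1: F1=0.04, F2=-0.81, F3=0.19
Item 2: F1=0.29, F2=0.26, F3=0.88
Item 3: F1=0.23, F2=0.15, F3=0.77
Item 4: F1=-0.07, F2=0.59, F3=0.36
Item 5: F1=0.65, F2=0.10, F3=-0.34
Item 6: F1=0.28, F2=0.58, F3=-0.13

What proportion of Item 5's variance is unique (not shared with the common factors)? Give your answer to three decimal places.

h² = 0.65² + 0.10² + (-0.34)² = 0.4225 + 0.0100 + 0.1156 = 0.5481
Uniqueness u² = 1 − h² = 1 − 0.5481 = 0.4519

0.452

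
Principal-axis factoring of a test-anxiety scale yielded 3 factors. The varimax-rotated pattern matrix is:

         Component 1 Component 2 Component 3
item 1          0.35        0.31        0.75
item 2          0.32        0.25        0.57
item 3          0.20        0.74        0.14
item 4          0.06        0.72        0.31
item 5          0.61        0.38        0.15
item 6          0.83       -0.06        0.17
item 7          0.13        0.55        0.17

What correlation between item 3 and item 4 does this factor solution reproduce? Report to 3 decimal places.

0.588

r̂ = Σ λ_i·λ_j across factors = (0.20)(0.06) + (0.74)(0.72) + (0.14)(0.31)
  = +0.0120 +0.5328 +0.0434 = 0.5882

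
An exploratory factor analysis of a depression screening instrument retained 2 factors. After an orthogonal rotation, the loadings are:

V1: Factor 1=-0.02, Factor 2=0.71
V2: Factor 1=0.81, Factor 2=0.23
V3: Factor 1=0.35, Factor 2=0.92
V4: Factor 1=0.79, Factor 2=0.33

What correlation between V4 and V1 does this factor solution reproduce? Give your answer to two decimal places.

r̂ = Σ λ_i·λ_j across factors = (0.79)(-0.02) + (0.33)(0.71)
  = -0.0158 +0.2343 = 0.2185

0.22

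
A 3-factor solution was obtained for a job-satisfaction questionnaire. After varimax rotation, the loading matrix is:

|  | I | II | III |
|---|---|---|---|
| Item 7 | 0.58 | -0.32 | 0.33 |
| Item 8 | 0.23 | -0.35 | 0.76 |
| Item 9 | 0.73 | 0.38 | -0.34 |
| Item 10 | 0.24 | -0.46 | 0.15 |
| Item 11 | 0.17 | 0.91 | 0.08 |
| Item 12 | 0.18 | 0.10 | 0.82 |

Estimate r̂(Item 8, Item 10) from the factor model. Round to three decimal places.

0.330

r̂ = Σ λ_i·λ_j across factors = (0.23)(0.24) + (-0.35)(-0.46) + (0.76)(0.15)
  = +0.0552 +0.1610 +0.1140 = 0.3302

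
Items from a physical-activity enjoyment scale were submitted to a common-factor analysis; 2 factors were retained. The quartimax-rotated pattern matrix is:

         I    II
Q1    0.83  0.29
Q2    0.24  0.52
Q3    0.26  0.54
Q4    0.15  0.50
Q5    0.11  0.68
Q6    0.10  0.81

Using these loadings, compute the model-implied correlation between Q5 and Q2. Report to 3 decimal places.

r̂ = Σ λ_i·λ_j across factors = (0.11)(0.24) + (0.68)(0.52)
  = +0.0264 +0.3536 = 0.3800

0.380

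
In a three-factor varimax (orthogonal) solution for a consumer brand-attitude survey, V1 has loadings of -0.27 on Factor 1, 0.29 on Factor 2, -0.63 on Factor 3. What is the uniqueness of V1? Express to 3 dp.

0.446

h² = (-0.27)² + 0.29² + (-0.63)² = 0.0729 + 0.0841 + 0.3969 = 0.5539
Uniqueness u² = 1 − h² = 1 − 0.5539 = 0.4461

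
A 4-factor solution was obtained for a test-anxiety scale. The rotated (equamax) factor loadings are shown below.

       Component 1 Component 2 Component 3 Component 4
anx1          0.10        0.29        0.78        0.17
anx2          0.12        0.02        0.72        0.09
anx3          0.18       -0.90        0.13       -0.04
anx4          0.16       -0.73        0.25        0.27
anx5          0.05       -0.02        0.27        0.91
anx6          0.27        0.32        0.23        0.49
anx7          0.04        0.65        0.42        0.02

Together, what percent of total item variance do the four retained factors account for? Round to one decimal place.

68.6%

Communalities: 0.7314, 0.5413, 0.8609, 0.6939, 0.9039, 0.4683, 0.6009; Σh² = 4.8006.
Total variance with 7 standardized items is 7, so the solution explains 4.8006/7 = 0.6858 = 68.58%.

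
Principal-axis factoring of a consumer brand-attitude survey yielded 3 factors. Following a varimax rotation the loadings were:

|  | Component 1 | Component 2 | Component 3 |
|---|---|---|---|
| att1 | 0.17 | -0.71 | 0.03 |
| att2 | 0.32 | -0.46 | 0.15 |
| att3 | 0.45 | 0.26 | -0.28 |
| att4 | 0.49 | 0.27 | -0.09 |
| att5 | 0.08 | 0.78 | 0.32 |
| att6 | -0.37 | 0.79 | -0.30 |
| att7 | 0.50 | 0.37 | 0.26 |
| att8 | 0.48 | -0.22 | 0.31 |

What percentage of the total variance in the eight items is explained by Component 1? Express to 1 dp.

15.0%

SS loadings for Component 1 = 0.17² + 0.32² + 0.45² + 0.49² + 0.08² + (-0.37)² + 0.50² + 0.48² = 1.1976
With 8 standardized items, total variance = 8. Proportion = 1.1976/8 = 0.1497 → 14.97%.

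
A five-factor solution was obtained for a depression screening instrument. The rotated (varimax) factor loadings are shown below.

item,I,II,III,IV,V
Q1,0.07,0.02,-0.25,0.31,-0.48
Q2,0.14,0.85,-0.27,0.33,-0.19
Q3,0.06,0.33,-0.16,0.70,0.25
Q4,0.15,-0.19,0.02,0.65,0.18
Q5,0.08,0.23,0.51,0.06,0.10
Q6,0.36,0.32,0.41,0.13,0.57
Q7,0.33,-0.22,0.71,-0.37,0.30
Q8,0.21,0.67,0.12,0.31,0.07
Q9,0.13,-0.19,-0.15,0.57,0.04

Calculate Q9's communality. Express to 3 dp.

0.402

h² = 0.13² + (-0.19)² + (-0.15)² + 0.57² + 0.04² = 0.0169 + 0.0361 + 0.0225 + 0.3249 + 0.0016 = 0.4020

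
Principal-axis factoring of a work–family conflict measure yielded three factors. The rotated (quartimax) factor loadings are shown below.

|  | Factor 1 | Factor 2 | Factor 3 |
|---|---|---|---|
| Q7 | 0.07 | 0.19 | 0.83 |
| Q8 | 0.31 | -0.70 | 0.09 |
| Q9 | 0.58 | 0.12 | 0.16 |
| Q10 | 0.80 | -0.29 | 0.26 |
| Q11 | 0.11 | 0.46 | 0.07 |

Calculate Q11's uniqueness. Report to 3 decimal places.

h² = 0.11² + 0.46² + 0.07² = 0.0121 + 0.2116 + 0.0049 = 0.2286
Uniqueness u² = 1 − h² = 1 − 0.2286 = 0.7714

0.771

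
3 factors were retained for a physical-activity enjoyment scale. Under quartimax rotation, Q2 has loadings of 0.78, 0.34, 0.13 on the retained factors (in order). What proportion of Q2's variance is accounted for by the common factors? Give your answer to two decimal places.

h² = 0.78² + 0.34² + 0.13² = 0.6084 + 0.1156 + 0.0169 = 0.7409

0.74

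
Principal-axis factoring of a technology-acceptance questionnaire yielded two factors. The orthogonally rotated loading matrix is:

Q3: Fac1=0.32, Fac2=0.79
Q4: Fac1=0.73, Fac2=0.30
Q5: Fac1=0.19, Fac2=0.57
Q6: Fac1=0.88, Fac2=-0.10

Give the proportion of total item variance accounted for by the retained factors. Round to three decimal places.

0.624

Communalities: 0.7265, 0.6229, 0.3610, 0.7844; Σh² = 2.4948.
Total variance with 4 standardized items is 4, so the solution explains 2.4948/4 = 0.6237.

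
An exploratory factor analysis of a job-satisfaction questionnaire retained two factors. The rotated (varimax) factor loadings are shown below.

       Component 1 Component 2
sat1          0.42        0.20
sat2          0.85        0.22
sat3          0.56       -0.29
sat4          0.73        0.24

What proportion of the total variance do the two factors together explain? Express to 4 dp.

0.4939

Communalities: 0.2164, 0.7709, 0.3977, 0.5905; Σh² = 1.9755.
Total variance with 4 standardized items is 4, so the solution explains 1.9755/4 = 0.4939.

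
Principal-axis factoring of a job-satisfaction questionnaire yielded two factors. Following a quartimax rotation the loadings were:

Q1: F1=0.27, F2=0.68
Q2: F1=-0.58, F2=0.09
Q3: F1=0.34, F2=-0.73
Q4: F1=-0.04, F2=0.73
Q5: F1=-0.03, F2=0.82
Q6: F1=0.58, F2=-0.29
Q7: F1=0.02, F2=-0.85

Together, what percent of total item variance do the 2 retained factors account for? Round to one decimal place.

Communalities: 0.5353, 0.3445, 0.6485, 0.5345, 0.6733, 0.4205, 0.7229; Σh² = 3.8795.
Total variance with 7 standardized items is 7, so the solution explains 3.8795/7 = 0.5542 = 55.42%.

55.4%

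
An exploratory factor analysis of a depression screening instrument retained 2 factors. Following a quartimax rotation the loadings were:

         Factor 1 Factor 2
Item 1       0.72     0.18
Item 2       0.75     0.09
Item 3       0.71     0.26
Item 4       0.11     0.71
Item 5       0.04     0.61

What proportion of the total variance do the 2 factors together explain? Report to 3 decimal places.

Communalities: 0.5508, 0.5706, 0.5717, 0.5162, 0.3737; Σh² = 2.5830.
Total variance with 5 standardized items is 5, so the solution explains 2.5830/5 = 0.5166.

0.517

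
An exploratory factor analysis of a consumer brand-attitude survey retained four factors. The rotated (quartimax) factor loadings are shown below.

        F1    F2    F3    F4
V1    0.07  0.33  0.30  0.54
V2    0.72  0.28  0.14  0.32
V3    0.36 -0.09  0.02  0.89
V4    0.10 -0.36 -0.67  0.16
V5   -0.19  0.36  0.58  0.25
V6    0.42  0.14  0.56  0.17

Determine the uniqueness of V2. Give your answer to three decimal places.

h² = 0.72² + 0.28² + 0.14² + 0.32² = 0.5184 + 0.0784 + 0.0196 + 0.1024 = 0.7188
Uniqueness u² = 1 − h² = 1 − 0.7188 = 0.2812

0.281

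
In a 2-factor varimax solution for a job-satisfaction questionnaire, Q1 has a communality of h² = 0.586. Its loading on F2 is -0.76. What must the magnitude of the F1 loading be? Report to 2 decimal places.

Under orthogonal rotation h² = Σλ², so λ_F1² = h² − (0.5776) = 0.586 − 0.5776 = 0.0084.
|λ| = √0.0084 = 0.0917.

0.09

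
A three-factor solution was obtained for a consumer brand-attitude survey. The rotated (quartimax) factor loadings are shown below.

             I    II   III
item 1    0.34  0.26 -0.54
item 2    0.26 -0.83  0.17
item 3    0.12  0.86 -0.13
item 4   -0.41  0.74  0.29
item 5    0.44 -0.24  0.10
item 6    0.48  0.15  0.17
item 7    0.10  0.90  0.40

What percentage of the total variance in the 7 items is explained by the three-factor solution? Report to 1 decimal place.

SS loadings by factor: 0.7997, 2.9338, 0.6204; total = 4.3539.
Total variance with 7 standardized items is 7, so the solution explains 4.3539/7 = 0.6220 = 62.20%.

62.2%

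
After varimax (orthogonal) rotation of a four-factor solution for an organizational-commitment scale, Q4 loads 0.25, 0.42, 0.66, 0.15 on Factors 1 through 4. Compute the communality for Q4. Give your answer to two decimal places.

h² = 0.25² + 0.42² + 0.66² + 0.15² = 0.0625 + 0.1764 + 0.4356 + 0.0225 = 0.6970

0.70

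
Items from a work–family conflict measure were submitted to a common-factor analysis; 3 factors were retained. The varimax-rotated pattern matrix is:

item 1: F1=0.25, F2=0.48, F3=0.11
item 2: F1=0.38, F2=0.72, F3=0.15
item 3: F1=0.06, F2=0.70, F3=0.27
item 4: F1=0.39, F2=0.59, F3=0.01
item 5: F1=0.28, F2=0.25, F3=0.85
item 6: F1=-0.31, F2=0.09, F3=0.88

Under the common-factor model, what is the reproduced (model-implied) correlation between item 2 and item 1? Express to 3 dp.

r̂ = Σ λ_i·λ_j across factors = (0.38)(0.25) + (0.72)(0.48) + (0.15)(0.11)
  = +0.0950 +0.3456 +0.0165 = 0.4571

0.457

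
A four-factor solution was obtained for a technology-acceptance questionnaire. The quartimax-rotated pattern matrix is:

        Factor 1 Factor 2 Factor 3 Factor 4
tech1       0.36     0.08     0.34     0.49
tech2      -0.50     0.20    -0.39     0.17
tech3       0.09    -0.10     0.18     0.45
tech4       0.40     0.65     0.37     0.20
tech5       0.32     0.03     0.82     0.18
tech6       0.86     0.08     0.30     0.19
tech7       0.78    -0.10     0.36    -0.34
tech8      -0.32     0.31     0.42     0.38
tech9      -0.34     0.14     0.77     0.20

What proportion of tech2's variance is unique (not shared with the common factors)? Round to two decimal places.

h² = (-0.50)² + 0.20² + (-0.39)² + 0.17² = 0.2500 + 0.0400 + 0.1521 + 0.0289 = 0.4710
Uniqueness u² = 1 − h² = 1 − 0.4710 = 0.5290

0.53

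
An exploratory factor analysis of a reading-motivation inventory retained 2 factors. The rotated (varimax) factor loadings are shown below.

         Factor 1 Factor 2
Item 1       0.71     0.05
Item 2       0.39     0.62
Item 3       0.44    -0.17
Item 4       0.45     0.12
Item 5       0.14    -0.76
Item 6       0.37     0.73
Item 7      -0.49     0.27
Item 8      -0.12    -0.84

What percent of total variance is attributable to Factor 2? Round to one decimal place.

29.0%

SS loadings for Factor 2 = 0.05² + 0.62² + (-0.17)² + 0.12² + (-0.76)² + 0.73² + 0.27² + (-0.84)² = 2.3192
With 8 standardized items, total variance = 8. Proportion = 2.3192/8 = 0.2899 → 28.99%.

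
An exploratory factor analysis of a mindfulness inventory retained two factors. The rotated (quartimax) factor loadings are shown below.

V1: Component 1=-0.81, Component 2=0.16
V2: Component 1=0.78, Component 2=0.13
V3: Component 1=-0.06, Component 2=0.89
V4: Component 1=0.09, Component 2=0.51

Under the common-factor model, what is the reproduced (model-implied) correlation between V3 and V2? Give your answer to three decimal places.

0.069

r̂ = Σ λ_i·λ_j across factors = (-0.06)(0.78) + (0.89)(0.13)
  = -0.0468 +0.1157 = 0.0689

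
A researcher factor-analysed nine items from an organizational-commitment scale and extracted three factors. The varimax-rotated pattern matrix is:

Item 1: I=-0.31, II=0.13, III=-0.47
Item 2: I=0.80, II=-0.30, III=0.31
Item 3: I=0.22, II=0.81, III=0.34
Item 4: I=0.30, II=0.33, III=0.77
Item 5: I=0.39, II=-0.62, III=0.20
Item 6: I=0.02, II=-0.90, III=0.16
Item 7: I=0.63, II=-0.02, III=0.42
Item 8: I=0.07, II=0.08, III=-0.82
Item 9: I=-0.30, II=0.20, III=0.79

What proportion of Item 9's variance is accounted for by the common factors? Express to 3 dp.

0.754

h² = (-0.30)² + 0.20² + 0.79² = 0.0900 + 0.0400 + 0.6241 = 0.7541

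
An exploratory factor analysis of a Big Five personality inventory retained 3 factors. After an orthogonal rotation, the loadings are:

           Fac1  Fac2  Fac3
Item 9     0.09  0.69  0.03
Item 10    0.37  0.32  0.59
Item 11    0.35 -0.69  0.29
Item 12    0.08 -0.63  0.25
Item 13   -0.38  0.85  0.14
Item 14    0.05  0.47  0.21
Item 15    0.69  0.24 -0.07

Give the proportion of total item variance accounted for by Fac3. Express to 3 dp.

SS loadings for Fac3 = 0.03² + 0.59² + 0.29² + 0.25² + 0.14² + 0.21² + (-0.07)² = 0.5642
Proportion of variance = 0.5642 / 7 = 0.0806.

0.081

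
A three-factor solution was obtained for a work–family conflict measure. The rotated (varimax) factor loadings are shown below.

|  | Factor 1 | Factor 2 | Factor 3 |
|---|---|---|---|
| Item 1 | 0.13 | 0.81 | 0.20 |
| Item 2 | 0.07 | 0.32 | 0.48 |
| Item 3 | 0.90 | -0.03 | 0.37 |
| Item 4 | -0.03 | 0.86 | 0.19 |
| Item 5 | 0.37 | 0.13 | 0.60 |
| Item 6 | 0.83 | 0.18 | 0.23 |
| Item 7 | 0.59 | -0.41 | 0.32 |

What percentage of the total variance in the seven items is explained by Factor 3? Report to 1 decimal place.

13.7%

SS loadings for Factor 3 = 0.20² + 0.48² + 0.37² + 0.19² + 0.60² + 0.23² + 0.32² = 0.9587
With 7 standardized items, total variance = 7. Proportion = 0.9587/7 = 0.1370 → 13.70%.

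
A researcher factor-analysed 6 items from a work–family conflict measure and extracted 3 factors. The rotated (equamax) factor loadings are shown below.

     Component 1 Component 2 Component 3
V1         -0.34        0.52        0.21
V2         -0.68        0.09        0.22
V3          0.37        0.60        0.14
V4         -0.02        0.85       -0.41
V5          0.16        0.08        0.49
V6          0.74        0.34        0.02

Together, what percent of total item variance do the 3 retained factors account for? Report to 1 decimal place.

SS loadings by factor: 1.2885, 1.4830, 0.5207; total = 3.2922.
Total variance with 6 standardized items is 6, so the solution explains 3.2922/6 = 0.5487 = 54.87%.

54.9%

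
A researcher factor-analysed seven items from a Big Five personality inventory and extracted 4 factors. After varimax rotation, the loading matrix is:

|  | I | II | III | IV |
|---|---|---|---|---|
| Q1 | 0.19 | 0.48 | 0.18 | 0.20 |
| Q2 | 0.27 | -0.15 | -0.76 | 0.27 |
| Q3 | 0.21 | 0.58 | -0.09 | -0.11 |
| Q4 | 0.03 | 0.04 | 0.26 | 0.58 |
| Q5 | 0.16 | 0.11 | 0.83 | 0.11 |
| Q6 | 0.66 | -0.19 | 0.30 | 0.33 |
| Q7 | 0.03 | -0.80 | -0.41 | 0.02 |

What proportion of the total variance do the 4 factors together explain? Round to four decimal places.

Communalities: 0.3389, 0.7459, 0.4007, 0.4065, 0.7387, 0.6706, 0.8094; Σh² = 4.1107.
Total variance with 7 standardized items is 7, so the solution explains 4.1107/7 = 0.5872.

0.5872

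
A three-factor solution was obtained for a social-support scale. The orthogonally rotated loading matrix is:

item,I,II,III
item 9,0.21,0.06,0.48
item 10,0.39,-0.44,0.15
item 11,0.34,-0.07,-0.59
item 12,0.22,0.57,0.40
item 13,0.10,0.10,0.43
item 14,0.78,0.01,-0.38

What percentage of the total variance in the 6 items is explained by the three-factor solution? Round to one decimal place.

SS loadings by factor: 0.9786, 0.5371, 1.0903; total = 2.6060.
Total variance with 6 standardized items is 6, so the solution explains 2.6060/6 = 0.4343 = 43.43%.

43.4%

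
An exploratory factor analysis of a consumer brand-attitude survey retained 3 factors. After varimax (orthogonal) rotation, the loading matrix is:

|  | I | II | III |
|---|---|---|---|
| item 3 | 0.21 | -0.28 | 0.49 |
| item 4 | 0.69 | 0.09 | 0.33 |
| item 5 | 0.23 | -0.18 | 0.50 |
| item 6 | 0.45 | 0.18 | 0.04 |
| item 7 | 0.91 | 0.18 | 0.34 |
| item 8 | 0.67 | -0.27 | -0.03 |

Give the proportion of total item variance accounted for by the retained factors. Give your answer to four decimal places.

SS loadings by factor: 2.0526, 0.2566, 0.7171; total = 3.0263.
Total variance with 6 standardized items is 6, so the solution explains 3.0263/6 = 0.5044.

0.5044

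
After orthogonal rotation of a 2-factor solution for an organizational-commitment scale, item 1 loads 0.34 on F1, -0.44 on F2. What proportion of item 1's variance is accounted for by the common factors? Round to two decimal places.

0.31

h² = 0.34² + (-0.44)² = 0.1156 + 0.1936 = 0.3092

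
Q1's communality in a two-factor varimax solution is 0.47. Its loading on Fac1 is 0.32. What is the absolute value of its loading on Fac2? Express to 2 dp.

0.61

Under orthogonal rotation h² = Σλ², so λ_Fac2² = h² − (0.1024) = 0.47 − 0.1024 = 0.3676.
|λ| = √0.3676 = 0.6063.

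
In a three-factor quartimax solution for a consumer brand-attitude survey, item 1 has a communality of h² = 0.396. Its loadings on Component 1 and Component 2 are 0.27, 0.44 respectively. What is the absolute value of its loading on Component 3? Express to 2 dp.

0.36

Under orthogonal rotation h² = Σλ², so λ_Component 3² = h² − (0.2665) = 0.396 − 0.2665 = 0.1295.
|λ| = √0.1295 = 0.3599.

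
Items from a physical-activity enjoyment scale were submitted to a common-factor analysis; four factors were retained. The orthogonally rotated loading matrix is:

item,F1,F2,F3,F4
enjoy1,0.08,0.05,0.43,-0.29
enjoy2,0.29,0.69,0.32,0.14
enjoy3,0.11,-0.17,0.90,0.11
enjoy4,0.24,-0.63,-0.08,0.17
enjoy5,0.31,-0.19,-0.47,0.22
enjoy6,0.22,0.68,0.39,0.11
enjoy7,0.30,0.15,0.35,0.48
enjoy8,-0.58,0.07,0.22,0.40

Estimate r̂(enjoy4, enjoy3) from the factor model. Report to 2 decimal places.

0.08

r̂ = Σ λ_i·λ_j across factors = (0.24)(0.11) + (-0.63)(-0.17) + (-0.08)(0.90) + (0.17)(0.11)
  = +0.0264 +0.1071 -0.0720 +0.0187 = 0.0802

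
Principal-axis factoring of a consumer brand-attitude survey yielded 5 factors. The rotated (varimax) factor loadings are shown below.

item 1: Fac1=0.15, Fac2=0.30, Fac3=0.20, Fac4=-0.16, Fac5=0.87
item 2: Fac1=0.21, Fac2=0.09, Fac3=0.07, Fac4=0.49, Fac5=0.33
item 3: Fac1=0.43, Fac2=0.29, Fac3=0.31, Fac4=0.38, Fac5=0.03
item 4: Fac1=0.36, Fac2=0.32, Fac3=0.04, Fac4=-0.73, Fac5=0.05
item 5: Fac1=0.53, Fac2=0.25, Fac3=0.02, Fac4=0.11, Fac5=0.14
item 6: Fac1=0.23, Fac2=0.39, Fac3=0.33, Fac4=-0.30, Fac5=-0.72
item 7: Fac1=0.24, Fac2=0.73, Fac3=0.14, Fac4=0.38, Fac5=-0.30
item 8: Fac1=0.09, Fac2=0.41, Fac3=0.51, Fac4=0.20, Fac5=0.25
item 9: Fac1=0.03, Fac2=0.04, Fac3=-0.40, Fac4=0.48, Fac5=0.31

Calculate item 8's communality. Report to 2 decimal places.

0.54

h² = 0.09² + 0.41² + 0.51² + 0.20² + 0.25² = 0.0081 + 0.1681 + 0.2601 + 0.0400 + 0.0625 = 0.5388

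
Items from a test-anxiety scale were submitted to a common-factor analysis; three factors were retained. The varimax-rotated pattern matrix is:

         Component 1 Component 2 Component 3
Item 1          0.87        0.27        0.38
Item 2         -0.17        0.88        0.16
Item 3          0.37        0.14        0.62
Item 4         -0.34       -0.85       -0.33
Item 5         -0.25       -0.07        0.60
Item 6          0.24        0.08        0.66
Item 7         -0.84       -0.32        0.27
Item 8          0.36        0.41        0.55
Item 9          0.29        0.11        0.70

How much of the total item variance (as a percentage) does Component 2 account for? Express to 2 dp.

20.93%

SS loadings for Component 2 = 0.27² + 0.88² + 0.14² + (-0.85)² + (-0.07)² + 0.08² + (-0.32)² + 0.41² + 0.11² = 1.8833
With 9 standardized items, total variance = 9. Proportion = 1.8833/9 = 0.2093 → 20.93%.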